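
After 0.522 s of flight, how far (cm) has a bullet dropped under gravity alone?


drop = 0.5*g*t^2 = 0.5*9.81*0.522^2 = 1.33653 m ≈ 133.7 cm

133.7 cm


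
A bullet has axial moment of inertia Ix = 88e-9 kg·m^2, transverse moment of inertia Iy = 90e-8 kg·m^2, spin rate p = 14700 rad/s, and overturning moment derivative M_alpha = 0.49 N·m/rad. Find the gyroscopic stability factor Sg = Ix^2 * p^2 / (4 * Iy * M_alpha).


Sg = Ix^2 * p^2 / (4 * Iy * M_alpha) = (88e-9)^2 * 14700^2 / (4 * 90e-8 * 0.49) = 0.9486

0.9486


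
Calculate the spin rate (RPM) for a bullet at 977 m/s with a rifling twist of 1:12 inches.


twist_m = 12*0.0254 = 0.3048 m
spin = v/twist = 977/0.3048 = 3205.381 rev/s
RPM = spin*60 = 3205.381*60 ≈ 192323 RPM

192323 RPM


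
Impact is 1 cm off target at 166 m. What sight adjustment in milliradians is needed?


1 mrad subtends 1 cm per 10 m of range, so adj = error_cm / (dist_m / 10) = 1 / (166/10) = 0.06024 mrad

0.06024 mrad


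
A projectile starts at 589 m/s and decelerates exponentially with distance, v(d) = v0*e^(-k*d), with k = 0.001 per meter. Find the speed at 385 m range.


v = v0*exp(-k*d) = 589*exp(-0.001*385) = 400.8 m/s

400.8 m/s


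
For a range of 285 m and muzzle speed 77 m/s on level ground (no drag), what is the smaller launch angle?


sin(2*theta) = R*g/v0^2 = 285*9.81/77^2 = 0.471555, theta = arcsin(0.471555)/2 = 14.07°

14.07 degrees


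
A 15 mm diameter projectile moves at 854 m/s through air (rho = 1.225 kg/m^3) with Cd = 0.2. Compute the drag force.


A = pi*(d/2)^2 = pi*(15/2000)^2 = 1.76715e-04 m^2
Fd = 0.5*Cd*rho*A*v^2 = 0.5*0.2*1.225*1.76715e-04*854^2 = 15.79 N

15.79 N


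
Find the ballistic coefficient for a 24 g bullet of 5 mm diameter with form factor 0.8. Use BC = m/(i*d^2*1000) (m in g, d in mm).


BC = m/(i*d^2*1000) = 24/(0.8 * 5^2 * 1000) = 0.0012

0.0012


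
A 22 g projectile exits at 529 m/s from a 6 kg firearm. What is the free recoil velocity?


v_recoil = m_p * v_p / m_gun = 0.022 * 529 / 6 = 1.94 m/s

1.94 m/s


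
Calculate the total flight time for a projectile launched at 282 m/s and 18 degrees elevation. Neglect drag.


T = 2*v0*sin(theta)/g = 2*282*sin(18°)/9.81 = 17.77 s

17.77 s


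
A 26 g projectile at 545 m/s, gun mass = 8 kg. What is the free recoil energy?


v_r = m_p*v_p/m_gun = 0.026*545/8 = 1.77125 m/s, E_r = 0.5*m_gun*v_r^2 = 0.5*8*1.77125^2 = 12.55 J

12.55 J


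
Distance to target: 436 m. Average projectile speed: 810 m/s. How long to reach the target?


t = d/v = 436/810 = 0.5383 s

0.5383 s


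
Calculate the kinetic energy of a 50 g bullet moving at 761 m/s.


E = 0.5*m*v^2 = 0.5*0.05*761^2 = 14478 J

14478 J


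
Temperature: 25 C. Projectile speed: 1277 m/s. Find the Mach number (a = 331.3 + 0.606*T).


a = 331.3 + 0.606*(25) = 346.45 m/s
M = v/a = 1277/346.45 = 3.686

3.686


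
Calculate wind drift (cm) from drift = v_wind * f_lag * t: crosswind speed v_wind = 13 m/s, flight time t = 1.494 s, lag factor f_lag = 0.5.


drift = v_wind * lag * t = 13 * 0.5 * 1.494 = 9.711 m ≈ 971.1 cm

971.1 cm


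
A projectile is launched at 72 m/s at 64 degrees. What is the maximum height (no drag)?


H = (v0*sin(theta))^2 / (2g) = (72*sin(64°))^2 / (2*9.81) = 213.4 m

213.4 m


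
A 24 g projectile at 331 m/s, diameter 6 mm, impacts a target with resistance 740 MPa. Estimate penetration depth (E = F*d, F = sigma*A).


A = pi*(d/2)^2 = pi*(6/2)^2 = 28.2743 mm^2
E = 0.5*m*v^2 = 0.5*0.024*331^2 = 1314.73 J
depth = E/(sigma*A) = 1314.73 J / (740 MPa * 28.2743 mm^2) = 1314.73/(740 * 28.2743) m = 0.0628367 m ≈ 62.84 mm

62.84 mm


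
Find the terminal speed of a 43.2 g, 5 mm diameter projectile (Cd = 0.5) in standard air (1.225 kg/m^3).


A = pi*(d/2)^2 = pi*(5/2000)^2 = 1.96350e-05 m^2
vt = sqrt(2mg/(Cd*rho*A)) = sqrt(2*0.0432*9.81/(0.5 * 1.225 * 1.96350e-05)) = 265.5 m/s

265.5 m/s


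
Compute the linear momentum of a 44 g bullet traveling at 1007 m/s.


p = m*v = 0.044*1007 = 44.31 kg·m/s

44.31 kg·m/s


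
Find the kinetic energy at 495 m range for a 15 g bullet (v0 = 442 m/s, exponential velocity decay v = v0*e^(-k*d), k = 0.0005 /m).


v = v0*exp(-k*d) = 442*exp(-0.0005*495) = 345.092 m/s
E = 0.5*m*v^2 = 0.5*0.015*345.092^2 = 893.2 J

893.2 J


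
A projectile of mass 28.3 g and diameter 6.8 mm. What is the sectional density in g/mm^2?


SD = m/d^2 = 28.3/6.8^2 = 0.612 g/mm^2

0.612 g/mm^2


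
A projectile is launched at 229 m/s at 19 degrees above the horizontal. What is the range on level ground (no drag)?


R = v0^2 * sin(2*theta) / g = 229^2 * sin(2*19°) / 9.81 = 3291 m

3291 m


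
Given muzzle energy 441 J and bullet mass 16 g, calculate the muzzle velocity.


v = sqrt(2*E/m) = sqrt(2*441/0.016) = 234.8 m/s

234.8 m/s


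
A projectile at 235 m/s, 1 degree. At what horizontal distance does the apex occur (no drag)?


R = v0^2*sin(2*theta)/g = 235^2*sin(2*1°)/9.81 = 196.465 m
apex_dist = R/2 = 196.465/2 = 98.23 m

98.23 m


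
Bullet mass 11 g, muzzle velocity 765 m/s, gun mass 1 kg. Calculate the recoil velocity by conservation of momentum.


v_recoil = m_p * v_p / m_gun = 0.011 * 765 / 1 = 8.415 m/s

8.415 m/s


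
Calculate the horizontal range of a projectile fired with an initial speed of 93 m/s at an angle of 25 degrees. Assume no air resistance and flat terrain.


R = v0^2 * sin(2*theta) / g = 93^2 * sin(2*25°) / 9.81 = 675.4 m

675.4 m


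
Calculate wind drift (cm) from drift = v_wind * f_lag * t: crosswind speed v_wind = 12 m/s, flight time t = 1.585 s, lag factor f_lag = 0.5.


drift = v_wind * lag * t = 12 * 0.5 * 1.585 = 9.51 m ≈ 951 cm

951 cm


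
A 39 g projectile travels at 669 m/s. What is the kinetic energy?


E = 0.5*m*v^2 = 0.5*0.039*669^2 = 8727 J

8727 J


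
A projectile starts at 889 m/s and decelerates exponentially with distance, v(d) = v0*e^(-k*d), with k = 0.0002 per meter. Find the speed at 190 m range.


v = v0*exp(-k*d) = 889*exp(-0.0002*190) = 855.9 m/s

855.9 m/s


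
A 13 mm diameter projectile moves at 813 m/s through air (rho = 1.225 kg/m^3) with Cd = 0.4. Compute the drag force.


A = pi*(d/2)^2 = pi*(13/2000)^2 = 1.32732e-04 m^2
Fd = 0.5*Cd*rho*A*v^2 = 0.5*0.4*1.225*1.32732e-04*813^2 = 21.49 N

21.49 N


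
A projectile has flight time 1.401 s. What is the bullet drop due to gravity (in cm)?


drop = 0.5*g*t^2 = 0.5*9.81*1.401^2 = 9.62754 m ≈ 962.8 cm

962.8 cm


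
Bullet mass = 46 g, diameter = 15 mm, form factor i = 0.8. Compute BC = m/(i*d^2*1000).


BC = m/(i*d^2*1000) = 46/(0.8 * 15^2 * 1000) = 0.0002556

0.0002556


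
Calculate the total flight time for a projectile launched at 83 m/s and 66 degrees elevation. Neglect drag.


T = 2*v0*sin(theta)/g = 2*83*sin(66°)/9.81 = 15.46 s

15.46 s


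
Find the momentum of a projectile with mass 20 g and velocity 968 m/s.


p = m*v = 0.02*968 = 19.36 kg·m/s

19.36 kg·m/s


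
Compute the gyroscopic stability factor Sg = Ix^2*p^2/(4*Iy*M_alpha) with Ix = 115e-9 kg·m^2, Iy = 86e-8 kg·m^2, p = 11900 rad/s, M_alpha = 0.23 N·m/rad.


Sg = Ix^2 * p^2 / (4 * Iy * M_alpha) = (115e-9)^2 * 11900^2 / (4 * 86e-8 * 0.23) = 2.367

2.367


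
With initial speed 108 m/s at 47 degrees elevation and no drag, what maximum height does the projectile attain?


H = (v0*sin(theta))^2 / (2g) = (108*sin(47°))^2 / (2*9.81) = 318 m

318 m


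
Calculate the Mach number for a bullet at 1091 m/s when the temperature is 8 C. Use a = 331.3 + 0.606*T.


a = 331.3 + 0.606*(8) = 336.148 m/s
M = v/a = 1091/336.148 = 3.246

3.246


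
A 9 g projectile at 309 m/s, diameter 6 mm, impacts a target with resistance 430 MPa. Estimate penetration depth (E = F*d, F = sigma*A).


A = pi*(d/2)^2 = pi*(6/2)^2 = 28.2743 mm^2
E = 0.5*m*v^2 = 0.5*0.009*309^2 = 429.664 J
depth = E/(sigma*A) = 429.664 J / (430 MPa * 28.2743 mm^2) = 429.664/(430 * 28.2743) m = 0.0353402 m ≈ 35.34 mm

35.34 mm


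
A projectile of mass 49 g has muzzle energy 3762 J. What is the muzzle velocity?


v = sqrt(2*E/m) = sqrt(2*3762/0.049) = 391.9 m/s

391.9 m/s


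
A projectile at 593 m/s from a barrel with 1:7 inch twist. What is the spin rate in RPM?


twist_m = 7*0.0254 = 0.1778 m
spin = v/twist = 593/0.1778 = 3335.208 rev/s
RPM = spin*60 = 3335.208*60 ≈ 200112 RPM

200112 RPM


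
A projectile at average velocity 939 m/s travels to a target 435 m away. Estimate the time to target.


t = d/v = 435/939 = 0.4633 s

0.4633 s


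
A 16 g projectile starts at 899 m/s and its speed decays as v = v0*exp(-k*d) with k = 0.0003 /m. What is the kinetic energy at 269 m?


v = v0*exp(-k*d) = 899*exp(-0.0003*269) = 829.301 m/s
E = 0.5*m*v^2 = 0.5*0.016*829.301^2 = 5502 J

5502 J


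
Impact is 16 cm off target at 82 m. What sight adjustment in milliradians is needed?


1 mrad subtends 1 cm per 10 m of range, so adj = error_cm / (dist_m / 10) = 16 / (82/10) = 1.951 mrad

1.951 mrad


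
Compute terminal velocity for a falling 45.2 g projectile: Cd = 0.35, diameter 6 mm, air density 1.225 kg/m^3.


A = pi*(d/2)^2 = pi*(6/2000)^2 = 2.82743e-05 m^2
vt = sqrt(2mg/(Cd*rho*A)) = sqrt(2*0.0452*9.81/(0.35 * 1.225 * 2.82743e-05)) = 270.5 m/s

270.5 m/s


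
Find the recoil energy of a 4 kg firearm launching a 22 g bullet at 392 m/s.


v_r = m_p*v_p/m_gun = 0.022*392/4 = 2.156 m/s, E_r = 0.5*m_gun*v_r^2 = 0.5*4*2.156^2 = 9.297 J

9.297 J


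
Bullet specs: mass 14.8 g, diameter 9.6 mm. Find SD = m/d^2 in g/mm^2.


SD = m/d^2 = 14.8/9.6^2 = 0.1606 g/mm^2

0.1606 g/mm^2


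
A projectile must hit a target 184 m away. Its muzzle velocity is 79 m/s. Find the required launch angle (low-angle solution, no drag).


sin(2*theta) = R*g/v0^2 = 184*9.81/79^2 = 0.289223, theta = arcsin(0.289223)/2 = 8.406°

8.406 degrees


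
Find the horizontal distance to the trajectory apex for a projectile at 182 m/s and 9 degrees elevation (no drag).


R = v0^2*sin(2*theta)/g = 182^2*sin(2*9°)/9.81 = 1043.41 m
apex_dist = R/2 = 1043.41/2 = 521.7 m

521.7 m


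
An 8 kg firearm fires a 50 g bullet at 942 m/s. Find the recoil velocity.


v_recoil = m_p * v_p / m_gun = 0.05 * 942 / 8 = 5.888 m/s

5.888 m/s


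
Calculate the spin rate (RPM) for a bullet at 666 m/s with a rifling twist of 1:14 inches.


twist_m = 14*0.0254 = 0.3556 m
spin = v/twist = 666/0.3556 = 1872.891 rev/s
RPM = spin*60 = 1872.891*60 ≈ 112373 RPM

112373 RPM


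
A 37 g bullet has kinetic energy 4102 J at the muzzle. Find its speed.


v = sqrt(2*E/m) = sqrt(2*4102/0.037) = 470.9 m/s

470.9 m/s


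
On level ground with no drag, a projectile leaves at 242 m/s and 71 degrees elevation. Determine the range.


R = v0^2 * sin(2*theta) / g = 242^2 * sin(2*71°) / 9.81 = 3675 m

3675 m


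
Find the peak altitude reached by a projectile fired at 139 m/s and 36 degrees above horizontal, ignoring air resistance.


H = (v0*sin(theta))^2 / (2g) = (139*sin(36°))^2 / (2*9.81) = 340.2 m

340.2 m


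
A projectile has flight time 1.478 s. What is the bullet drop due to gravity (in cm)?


drop = 0.5*g*t^2 = 0.5*9.81*1.478^2 = 10.7149 m ≈ 1071 cm

1071 cm


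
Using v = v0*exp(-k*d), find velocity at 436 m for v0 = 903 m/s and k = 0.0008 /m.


v = v0*exp(-k*d) = 903*exp(-0.0008*436) = 637.1 m/s

637.1 m/s


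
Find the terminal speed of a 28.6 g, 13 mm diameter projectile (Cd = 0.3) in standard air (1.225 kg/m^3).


A = pi*(d/2)^2 = pi*(13/2000)^2 = 1.32732e-04 m^2
vt = sqrt(2mg/(Cd*rho*A)) = sqrt(2*0.0286*9.81/(0.3 * 1.225 * 1.32732e-04)) = 107.3 m/s

107.3 m/s


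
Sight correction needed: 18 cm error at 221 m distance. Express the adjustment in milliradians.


1 mrad subtends 1 cm per 10 m of range, so adj = error_cm / (dist_m / 10) = 18 / (221/10) = 0.8145 mrad

0.8145 mrad


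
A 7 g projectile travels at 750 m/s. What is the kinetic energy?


E = 0.5*m*v^2 = 0.5*0.007*750^2 = 1969 J

1969 J


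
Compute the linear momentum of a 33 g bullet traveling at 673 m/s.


p = m*v = 0.033*673 = 22.21 kg·m/s

22.21 kg·m/s


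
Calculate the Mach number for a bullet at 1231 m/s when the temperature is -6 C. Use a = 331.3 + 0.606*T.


a = 331.3 + 0.606*(-6) = 327.664 m/s
M = v/a = 1231/327.664 = 3.757

3.757


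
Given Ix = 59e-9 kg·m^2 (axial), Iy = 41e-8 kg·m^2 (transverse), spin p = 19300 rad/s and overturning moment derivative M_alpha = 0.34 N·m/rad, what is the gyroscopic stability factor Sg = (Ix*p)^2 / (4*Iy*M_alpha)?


Sg = Ix^2 * p^2 / (4 * Iy * M_alpha) = (59e-9)^2 * 19300^2 / (4 * 41e-8 * 0.34) = 2.325

2.325


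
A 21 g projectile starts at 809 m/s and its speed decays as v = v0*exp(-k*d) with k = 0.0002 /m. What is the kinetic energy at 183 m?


v = v0*exp(-k*d) = 809*exp(-0.0002*183) = 779.926 m/s
E = 0.5*m*v^2 = 0.5*0.021*779.926^2 = 6387 J

6387 J


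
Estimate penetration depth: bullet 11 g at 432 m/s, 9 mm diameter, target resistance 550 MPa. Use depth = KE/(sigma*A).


A = pi*(d/2)^2 = pi*(9/2)^2 = 63.6173 mm^2
E = 0.5*m*v^2 = 0.5*0.011*432^2 = 1026.43 J
depth = E/(sigma*A) = 1026.43 J / (550 MPa * 63.6173 mm^2) = 1026.43/(550 * 63.6173) m = 0.0293354 m ≈ 29.34 mm

29.34 mm


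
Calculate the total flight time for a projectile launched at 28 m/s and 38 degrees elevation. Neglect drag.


T = 2*v0*sin(theta)/g = 2*28*sin(38°)/9.81 = 3.514 s

3.514 s


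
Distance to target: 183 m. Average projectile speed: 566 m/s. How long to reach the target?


t = d/v = 183/566 = 0.3233 s

0.3233 s


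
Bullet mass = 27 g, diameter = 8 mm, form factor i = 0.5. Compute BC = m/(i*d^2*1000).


BC = m/(i*d^2*1000) = 27/(0.5 * 8^2 * 1000) = 0.0008437

0.0008437


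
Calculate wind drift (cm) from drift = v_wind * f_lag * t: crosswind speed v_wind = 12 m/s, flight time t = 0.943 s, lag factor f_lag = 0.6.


drift = v_wind * lag * t = 12 * 0.6 * 0.943 = 6.7896 m ≈ 679 cm

679 cm


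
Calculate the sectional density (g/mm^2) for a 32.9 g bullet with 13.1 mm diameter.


SD = m/d^2 = 32.9/13.1^2 = 0.1917 g/mm^2

0.1917 g/mm^2


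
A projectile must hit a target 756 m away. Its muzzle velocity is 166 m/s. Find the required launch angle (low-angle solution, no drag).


sin(2*theta) = R*g/v0^2 = 756*9.81/166^2 = 0.269138, theta = arcsin(0.269138)/2 = 7.806°

7.806 degrees


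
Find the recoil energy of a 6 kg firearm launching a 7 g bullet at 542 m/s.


v_r = m_p*v_p/m_gun = 0.007*542/6 = 0.632333 m/s, E_r = 0.5*m_gun*v_r^2 = 0.5*6*0.632333^2 = 1.2 J

1.2 J


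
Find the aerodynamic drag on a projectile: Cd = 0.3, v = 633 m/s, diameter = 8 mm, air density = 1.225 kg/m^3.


A = pi*(d/2)^2 = pi*(8/2000)^2 = 5.02655e-05 m^2
Fd = 0.5*Cd*rho*A*v^2 = 0.5*0.3*1.225*5.02655e-05*633^2 = 3.701 N

3.701 N


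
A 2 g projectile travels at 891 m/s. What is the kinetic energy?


E = 0.5*m*v^2 = 0.5*0.002*891^2 = 793.9 J

793.9 J


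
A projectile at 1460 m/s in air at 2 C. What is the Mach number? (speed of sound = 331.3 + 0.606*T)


a = 331.3 + 0.606*(2) = 332.512 m/s
M = v/a = 1460/332.512 = 4.391

4.391


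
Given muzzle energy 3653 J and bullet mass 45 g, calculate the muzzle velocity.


v = sqrt(2*E/m) = sqrt(2*3653/0.045) = 402.9 m/s

402.9 m/s


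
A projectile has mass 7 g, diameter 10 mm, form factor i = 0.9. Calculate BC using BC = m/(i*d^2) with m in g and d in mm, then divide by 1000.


BC = m/(i*d^2*1000) = 7/(0.9 * 10^2 * 1000) = 7.778e-05

7.778e-05


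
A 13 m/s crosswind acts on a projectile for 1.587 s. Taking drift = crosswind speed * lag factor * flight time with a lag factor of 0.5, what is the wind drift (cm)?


drift = v_wind * lag * t = 13 * 0.5 * 1.587 = 10.3155 m ≈ 1032 cm

1032 cm


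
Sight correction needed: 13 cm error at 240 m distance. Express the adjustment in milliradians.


1 mrad subtends 1 cm per 10 m of range, so adj = error_cm / (dist_m / 10) = 13 / (240/10) = 0.5417 mrad

0.5417 mrad


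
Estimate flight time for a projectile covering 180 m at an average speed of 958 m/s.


t = d/v = 180/958 = 0.1879 s

0.1879 s


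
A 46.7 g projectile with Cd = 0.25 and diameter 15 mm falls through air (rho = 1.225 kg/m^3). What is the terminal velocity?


A = pi*(d/2)^2 = pi*(15/2000)^2 = 1.76715e-04 m^2
vt = sqrt(2mg/(Cd*rho*A)) = sqrt(2*0.0467*9.81/(0.25 * 1.225 * 1.76715e-04)) = 130.1 m/s

130.1 m/s


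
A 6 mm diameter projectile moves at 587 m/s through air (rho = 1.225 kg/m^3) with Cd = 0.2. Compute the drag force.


A = pi*(d/2)^2 = pi*(6/2000)^2 = 2.82743e-05 m^2
Fd = 0.5*Cd*rho*A*v^2 = 0.5*0.2*1.225*2.82743e-05*587^2 = 1.193 N

1.193 N


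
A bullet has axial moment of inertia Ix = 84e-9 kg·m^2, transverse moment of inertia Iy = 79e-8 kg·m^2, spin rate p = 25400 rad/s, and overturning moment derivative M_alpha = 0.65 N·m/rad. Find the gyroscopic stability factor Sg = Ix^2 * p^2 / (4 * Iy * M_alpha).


Sg = Ix^2 * p^2 / (4 * Iy * M_alpha) = (84e-9)^2 * 25400^2 / (4 * 79e-8 * 0.65) = 2.216

2.216


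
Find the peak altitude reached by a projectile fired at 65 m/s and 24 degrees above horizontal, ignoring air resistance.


H = (v0*sin(theta))^2 / (2g) = (65*sin(24°))^2 / (2*9.81) = 35.62 m

35.62 m


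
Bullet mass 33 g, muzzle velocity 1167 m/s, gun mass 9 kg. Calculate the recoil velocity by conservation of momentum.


v_recoil = m_p * v_p / m_gun = 0.033 * 1167 / 9 = 4.279 m/s

4.279 m/s


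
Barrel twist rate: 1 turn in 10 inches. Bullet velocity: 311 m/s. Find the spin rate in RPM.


twist_m = 10*0.0254 = 0.254 m
spin = v/twist = 311/0.254 = 1224.409 rev/s
RPM = spin*60 = 1224.409*60 ≈ 73465 RPM

73465 RPM


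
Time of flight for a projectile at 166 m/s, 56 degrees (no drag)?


T = 2*v0*sin(theta)/g = 2*166*sin(56°)/9.81 = 28.06 s

28.06 s


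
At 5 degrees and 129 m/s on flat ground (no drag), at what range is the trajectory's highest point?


R = v0^2*sin(2*theta)/g = 129^2*sin(2*5°)/9.81 = 294.565 m
apex_dist = R/2 = 294.565/2 = 147.3 m

147.3 m


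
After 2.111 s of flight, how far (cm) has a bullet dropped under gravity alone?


drop = 0.5*g*t^2 = 0.5*9.81*2.111^2 = 21.8583 m ≈ 2186 cm

2186 cm


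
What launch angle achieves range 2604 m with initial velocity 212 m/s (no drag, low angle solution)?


sin(2*theta) = R*g/v0^2 = 2604*9.81/212^2 = 0.568379, theta = arcsin(0.568379)/2 = 17.32°

17.32 degrees


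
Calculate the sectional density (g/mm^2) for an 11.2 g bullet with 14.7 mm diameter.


SD = m/d^2 = 11.2/14.7^2 = 0.05183 g/mm^2

0.05183 g/mm^2


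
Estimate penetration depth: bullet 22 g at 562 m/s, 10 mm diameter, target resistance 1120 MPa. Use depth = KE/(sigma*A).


A = pi*(d/2)^2 = pi*(10/2)^2 = 78.5398 mm^2
E = 0.5*m*v^2 = 0.5*0.022*562^2 = 3474.28 J
depth = E/(sigma*A) = 3474.28 J / (1120 MPa * 78.5398 mm^2) = 3474.28/(1120 * 78.5398) m = 0.0394964 m ≈ 39.5 mm

39.5 mm


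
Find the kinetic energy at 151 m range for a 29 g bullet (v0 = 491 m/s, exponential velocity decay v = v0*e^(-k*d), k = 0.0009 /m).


v = v0*exp(-k*d) = 491*exp(-0.0009*151) = 428.609 m/s
E = 0.5*m*v^2 = 0.5*0.029*428.609^2 = 2664 J

2664 J


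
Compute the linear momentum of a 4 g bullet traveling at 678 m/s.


p = m*v = 0.004*678 = 2.712 kg·m/s

2.712 kg·m/s


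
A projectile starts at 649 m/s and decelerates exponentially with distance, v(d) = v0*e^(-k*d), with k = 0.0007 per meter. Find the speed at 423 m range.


v = v0*exp(-k*d) = 649*exp(-0.0007*423) = 482.7 m/s

482.7 m/s


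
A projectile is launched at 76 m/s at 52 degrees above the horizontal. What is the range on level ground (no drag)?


R = v0^2 * sin(2*theta) / g = 76^2 * sin(2*52°) / 9.81 = 571.3 m

571.3 m


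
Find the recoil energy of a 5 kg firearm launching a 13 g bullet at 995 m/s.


v_r = m_p*v_p/m_gun = 0.013*995/5 = 2.587 m/s, E_r = 0.5*m_gun*v_r^2 = 0.5*5*2.587^2 = 16.73 J

16.73 J


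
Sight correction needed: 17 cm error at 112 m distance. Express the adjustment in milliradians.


1 mrad subtends 1 cm per 10 m of range, so adj = error_cm / (dist_m / 10) = 17 / (112/10) = 1.518 mrad

1.518 mrad


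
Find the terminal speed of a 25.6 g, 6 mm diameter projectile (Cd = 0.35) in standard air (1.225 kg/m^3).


A = pi*(d/2)^2 = pi*(6/2000)^2 = 2.82743e-05 m^2
vt = sqrt(2mg/(Cd*rho*A)) = sqrt(2*0.0256*9.81/(0.35 * 1.225 * 2.82743e-05)) = 203.6 m/s

203.6 m/s


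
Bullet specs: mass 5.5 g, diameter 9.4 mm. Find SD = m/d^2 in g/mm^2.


SD = m/d^2 = 5.5/9.4^2 = 0.06225 g/mm^2

0.06225 g/mm^2


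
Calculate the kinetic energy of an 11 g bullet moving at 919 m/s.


E = 0.5*m*v^2 = 0.5*0.011*919^2 = 4645 J

4645 J


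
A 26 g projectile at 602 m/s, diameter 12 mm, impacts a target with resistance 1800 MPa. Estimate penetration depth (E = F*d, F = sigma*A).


A = pi*(d/2)^2 = pi*(12/2)^2 = 113.097 mm^2
E = 0.5*m*v^2 = 0.5*0.026*602^2 = 4711.25 J
depth = E/(sigma*A) = 4711.25 J / (1800 MPa * 113.097 mm^2) = 4711.25/(1800 * 113.097) m = 0.0231426 m ≈ 23.14 mm

23.14 mm


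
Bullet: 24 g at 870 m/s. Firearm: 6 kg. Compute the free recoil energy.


v_r = m_p*v_p/m_gun = 0.024*870/6 = 3.48 m/s, E_r = 0.5*m_gun*v_r^2 = 0.5*6*3.48^2 = 36.33 J

36.33 J


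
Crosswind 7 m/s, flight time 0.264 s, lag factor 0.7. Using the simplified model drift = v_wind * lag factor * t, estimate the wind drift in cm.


drift = v_wind * lag * t = 7 * 0.7 * 0.264 = 1.2936 m ≈ 129.4 cm

129.4 cm


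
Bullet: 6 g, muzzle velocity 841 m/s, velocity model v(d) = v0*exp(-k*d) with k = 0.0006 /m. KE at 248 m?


v = v0*exp(-k*d) = 841*exp(-0.0006*248) = 724.725 m/s
E = 0.5*m*v^2 = 0.5*0.006*724.725^2 = 1576 J

1576 J


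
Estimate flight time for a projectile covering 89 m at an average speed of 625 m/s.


t = d/v = 89/625 = 0.1424 s

0.1424 s


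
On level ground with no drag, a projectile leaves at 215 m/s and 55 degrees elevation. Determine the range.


R = v0^2 * sin(2*theta) / g = 215^2 * sin(2*55°) / 9.81 = 4428 m

4428 m


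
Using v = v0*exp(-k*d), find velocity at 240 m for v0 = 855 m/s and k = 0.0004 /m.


v = v0*exp(-k*d) = 855*exp(-0.0004*240) = 776.7 m/s

776.7 m/s


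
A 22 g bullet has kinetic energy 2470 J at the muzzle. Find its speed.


v = sqrt(2*E/m) = sqrt(2*2470/0.022) = 473.9 m/s

473.9 m/s


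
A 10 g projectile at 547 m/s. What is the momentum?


p = m*v = 0.01*547 = 5.47 kg·m/s

5.47 kg·m/s


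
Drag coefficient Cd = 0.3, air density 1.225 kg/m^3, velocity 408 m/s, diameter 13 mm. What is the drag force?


A = pi*(d/2)^2 = pi*(13/2000)^2 = 1.32732e-04 m^2
Fd = 0.5*Cd*rho*A*v^2 = 0.5*0.3*1.225*1.32732e-04*408^2 = 4.06 N

4.06 N


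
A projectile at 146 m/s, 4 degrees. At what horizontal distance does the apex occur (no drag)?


R = v0^2*sin(2*theta)/g = 146^2*sin(2*4°)/9.81 = 302.407 m
apex_dist = R/2 = 302.407/2 = 151.2 m

151.2 m


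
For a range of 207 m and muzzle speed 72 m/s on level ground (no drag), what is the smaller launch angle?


sin(2*theta) = R*g/v0^2 = 207*9.81/72^2 = 0.391719, theta = arcsin(0.391719)/2 = 11.53°

11.53 degrees


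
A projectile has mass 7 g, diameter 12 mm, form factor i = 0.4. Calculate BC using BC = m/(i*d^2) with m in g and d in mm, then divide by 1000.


BC = m/(i*d^2*1000) = 7/(0.4 * 12^2 * 1000) = 0.0001215

0.0001215


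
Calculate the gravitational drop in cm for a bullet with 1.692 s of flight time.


drop = 0.5*g*t^2 = 0.5*9.81*1.692^2 = 14.0423 m ≈ 1404 cm

1404 cm


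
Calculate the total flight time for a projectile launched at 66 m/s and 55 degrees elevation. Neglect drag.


T = 2*v0*sin(theta)/g = 2*66*sin(55°)/9.81 = 11.02 s

11.02 s


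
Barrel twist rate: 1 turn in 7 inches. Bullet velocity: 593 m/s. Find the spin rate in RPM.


twist_m = 7*0.0254 = 0.1778 m
spin = v/twist = 593/0.1778 = 3335.208 rev/s
RPM = spin*60 = 3335.208*60 ≈ 200112 RPM

200112 RPM


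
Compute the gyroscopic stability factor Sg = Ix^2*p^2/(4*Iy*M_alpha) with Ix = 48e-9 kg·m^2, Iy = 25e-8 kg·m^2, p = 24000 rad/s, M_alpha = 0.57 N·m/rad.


Sg = Ix^2 * p^2 / (4 * Iy * M_alpha) = (48e-9)^2 * 24000^2 / (4 * 25e-8 * 0.57) = 2.328

2.328


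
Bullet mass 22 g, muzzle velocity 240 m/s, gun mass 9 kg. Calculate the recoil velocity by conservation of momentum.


v_recoil = m_p * v_p / m_gun = 0.022 * 240 / 9 = 0.5867 m/s

0.5867 m/s


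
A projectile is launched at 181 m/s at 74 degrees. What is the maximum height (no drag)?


H = (v0*sin(theta))^2 / (2g) = (181*sin(74°))^2 / (2*9.81) = 1543 m

1543 m


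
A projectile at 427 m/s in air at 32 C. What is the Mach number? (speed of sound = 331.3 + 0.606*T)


a = 331.3 + 0.606*(32) = 350.692 m/s
M = v/a = 427/350.692 = 1.218

1.218


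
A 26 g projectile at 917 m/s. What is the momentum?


p = m*v = 0.026*917 = 23.84 kg·m/s

23.84 kg·m/s


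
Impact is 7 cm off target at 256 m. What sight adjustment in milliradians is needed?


1 mrad subtends 1 cm per 10 m of range, so adj = error_cm / (dist_m / 10) = 7 / (256/10) = 0.2734 mrad

0.2734 mrad


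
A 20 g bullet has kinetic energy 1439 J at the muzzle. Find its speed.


v = sqrt(2*E/m) = sqrt(2*1439/0.02) = 379.3 m/s

379.3 m/s


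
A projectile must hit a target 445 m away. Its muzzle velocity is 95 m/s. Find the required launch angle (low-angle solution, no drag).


sin(2*theta) = R*g/v0^2 = 445*9.81/95^2 = 0.483706, theta = arcsin(0.483706)/2 = 14.46°

14.46 degrees


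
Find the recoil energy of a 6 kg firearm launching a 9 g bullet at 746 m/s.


v_r = m_p*v_p/m_gun = 0.009*746/6 = 1.119 m/s, E_r = 0.5*m_gun*v_r^2 = 0.5*6*1.119^2 = 3.756 J

3.756 J


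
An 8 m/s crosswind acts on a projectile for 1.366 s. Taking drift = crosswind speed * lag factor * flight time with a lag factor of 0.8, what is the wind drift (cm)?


drift = v_wind * lag * t = 8 * 0.8 * 1.366 = 8.7424 m ≈ 874.2 cm

874.2 cm


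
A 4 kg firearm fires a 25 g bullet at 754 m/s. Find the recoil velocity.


v_recoil = m_p * v_p / m_gun = 0.025 * 754 / 4 = 4.713 m/s

4.713 m/s


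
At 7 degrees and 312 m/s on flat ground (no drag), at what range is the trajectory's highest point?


R = v0^2*sin(2*theta)/g = 312^2*sin(2*7°)/9.81 = 2400.58 m
apex_dist = R/2 = 2400.58/2 = 1200 m

1200 m


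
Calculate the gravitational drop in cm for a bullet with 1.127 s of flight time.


drop = 0.5*g*t^2 = 0.5*9.81*1.127^2 = 6.22998 m ≈ 623 cm

623 cm


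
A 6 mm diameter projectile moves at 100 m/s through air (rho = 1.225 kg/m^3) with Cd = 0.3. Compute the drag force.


A = pi*(d/2)^2 = pi*(6/2000)^2 = 2.82743e-05 m^2
Fd = 0.5*Cd*rho*A*v^2 = 0.5*0.3*1.225*2.82743e-05*100^2 = 0.05195 N

0.05195 N


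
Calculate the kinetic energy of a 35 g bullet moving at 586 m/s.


E = 0.5*m*v^2 = 0.5*0.035*586^2 = 6009 J

6009 J


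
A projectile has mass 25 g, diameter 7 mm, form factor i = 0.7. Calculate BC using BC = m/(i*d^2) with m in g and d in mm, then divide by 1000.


BC = m/(i*d^2*1000) = 25/(0.7 * 7^2 * 1000) = 0.0007289

0.0007289


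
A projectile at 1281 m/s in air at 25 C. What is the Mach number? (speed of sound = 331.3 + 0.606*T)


a = 331.3 + 0.606*(25) = 346.45 m/s
M = v/a = 1281/346.45 = 3.698

3.698


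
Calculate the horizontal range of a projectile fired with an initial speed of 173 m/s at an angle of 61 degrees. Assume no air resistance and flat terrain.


R = v0^2 * sin(2*theta) / g = 173^2 * sin(2*61°) / 9.81 = 2587 m

2587 m


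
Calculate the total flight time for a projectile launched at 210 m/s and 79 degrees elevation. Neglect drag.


T = 2*v0*sin(theta)/g = 2*210*sin(79°)/9.81 = 42.03 s

42.03 s


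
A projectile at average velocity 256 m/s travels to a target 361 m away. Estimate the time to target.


t = d/v = 361/256 = 1.41 s

1.41 s


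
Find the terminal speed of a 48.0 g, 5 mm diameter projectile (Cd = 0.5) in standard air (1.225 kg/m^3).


A = pi*(d/2)^2 = pi*(5/2000)^2 = 1.96350e-05 m^2
vt = sqrt(2mg/(Cd*rho*A)) = sqrt(2*0.048*9.81/(0.5 * 1.225 * 1.96350e-05)) = 279.8 m/s

279.8 m/s


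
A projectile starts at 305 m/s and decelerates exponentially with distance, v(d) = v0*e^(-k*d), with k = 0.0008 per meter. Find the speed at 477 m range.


v = v0*exp(-k*d) = 305*exp(-0.0008*477) = 208.2 m/s

208.2 m/s


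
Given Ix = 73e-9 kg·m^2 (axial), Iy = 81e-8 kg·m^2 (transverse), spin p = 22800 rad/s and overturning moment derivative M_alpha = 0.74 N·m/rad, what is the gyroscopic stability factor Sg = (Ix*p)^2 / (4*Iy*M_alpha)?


Sg = Ix^2 * p^2 / (4 * Iy * M_alpha) = (73e-9)^2 * 22800^2 / (4 * 81e-8 * 0.74) = 1.155

1.155


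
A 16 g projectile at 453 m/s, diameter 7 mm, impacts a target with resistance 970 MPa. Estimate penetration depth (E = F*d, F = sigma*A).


A = pi*(d/2)^2 = pi*(7/2)^2 = 38.4845 mm^2
E = 0.5*m*v^2 = 0.5*0.016*453^2 = 1641.67 J
depth = E/(sigma*A) = 1641.67 J / (970 MPa * 38.4845 mm^2) = 1641.67/(970 * 38.4845) m = 0.0439773 m ≈ 43.98 mm

43.98 mm


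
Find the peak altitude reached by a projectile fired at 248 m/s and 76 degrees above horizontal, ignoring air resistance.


H = (v0*sin(theta))^2 / (2g) = (248*sin(76°))^2 / (2*9.81) = 2951 m

2951 m


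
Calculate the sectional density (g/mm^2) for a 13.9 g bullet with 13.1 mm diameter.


SD = m/d^2 = 13.9/13.1^2 = 0.081 g/mm^2

0.081 g/mm^2


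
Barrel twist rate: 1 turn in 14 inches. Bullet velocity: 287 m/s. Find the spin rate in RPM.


twist_m = 14*0.0254 = 0.3556 m
spin = v/twist = 287/0.3556 = 807.0866 rev/s
RPM = spin*60 = 807.0866*60 ≈ 48425 RPM

48425 RPM


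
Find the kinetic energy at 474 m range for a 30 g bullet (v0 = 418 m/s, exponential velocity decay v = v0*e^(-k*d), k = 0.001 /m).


v = v0*exp(-k*d) = 418*exp(-0.001*474) = 260.208 m/s
E = 0.5*m*v^2 = 0.5*0.03*260.208^2 = 1016 J

1016 J


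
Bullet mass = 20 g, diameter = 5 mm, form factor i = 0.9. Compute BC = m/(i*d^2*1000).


BC = m/(i*d^2*1000) = 20/(0.9 * 5^2 * 1000) = 0.0008889

0.0008889


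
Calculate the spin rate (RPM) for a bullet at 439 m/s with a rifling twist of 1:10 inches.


twist_m = 10*0.0254 = 0.254 m
spin = v/twist = 439/0.254 = 1728.346 rev/s
RPM = spin*60 = 1728.346*60 ≈ 103701 RPM

103701 RPM


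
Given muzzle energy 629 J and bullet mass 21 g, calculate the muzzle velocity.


v = sqrt(2*E/m) = sqrt(2*629/0.021) = 244.8 m/s

244.8 m/s


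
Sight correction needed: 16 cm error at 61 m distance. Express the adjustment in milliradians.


1 mrad subtends 1 cm per 10 m of range, so adj = error_cm / (dist_m / 10) = 16 / (61/10) = 2.623 mrad

2.623 mrad


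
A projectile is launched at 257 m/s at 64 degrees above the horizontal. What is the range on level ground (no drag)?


R = v0^2 * sin(2*theta) / g = 257^2 * sin(2*64°) / 9.81 = 5306 m

5306 m


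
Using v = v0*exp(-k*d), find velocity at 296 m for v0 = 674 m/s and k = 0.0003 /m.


v = v0*exp(-k*d) = 674*exp(-0.0003*296) = 616.7 m/s

616.7 m/s


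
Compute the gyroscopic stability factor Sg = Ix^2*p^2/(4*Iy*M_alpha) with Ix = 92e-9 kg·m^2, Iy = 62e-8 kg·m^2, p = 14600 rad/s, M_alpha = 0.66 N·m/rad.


Sg = Ix^2 * p^2 / (4 * Iy * M_alpha) = (92e-9)^2 * 14600^2 / (4 * 62e-8 * 0.66) = 1.102

1.102


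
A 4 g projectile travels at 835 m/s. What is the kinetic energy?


E = 0.5*m*v^2 = 0.5*0.004*835^2 = 1394 J

1394 J


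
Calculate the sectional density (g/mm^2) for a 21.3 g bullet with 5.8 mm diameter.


SD = m/d^2 = 21.3/5.8^2 = 0.6332 g/mm^2

0.6332 g/mm^2


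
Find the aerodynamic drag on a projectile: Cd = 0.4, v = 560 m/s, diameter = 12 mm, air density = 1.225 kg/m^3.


A = pi*(d/2)^2 = pi*(12/2000)^2 = 1.13097e-04 m^2
Fd = 0.5*Cd*rho*A*v^2 = 0.5*0.4*1.225*1.13097e-04*560^2 = 8.689 N

8.689 N


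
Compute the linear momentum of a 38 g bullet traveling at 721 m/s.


p = m*v = 0.038*721 = 27.4 kg·m/s

27.4 kg·m/s


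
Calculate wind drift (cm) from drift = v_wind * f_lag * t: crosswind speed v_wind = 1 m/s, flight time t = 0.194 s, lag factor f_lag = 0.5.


drift = v_wind * lag * t = 1 * 0.5 * 0.194 = 0.097 m ≈ 9.7 cm

9.7 cm


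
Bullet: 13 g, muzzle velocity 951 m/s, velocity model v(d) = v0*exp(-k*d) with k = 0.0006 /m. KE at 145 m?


v = v0*exp(-k*d) = 951*exp(-0.0006*145) = 871.76 m/s
E = 0.5*m*v^2 = 0.5*0.013*871.76^2 = 4940 J

4940 J


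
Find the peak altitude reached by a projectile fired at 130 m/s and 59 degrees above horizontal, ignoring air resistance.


H = (v0*sin(theta))^2 / (2g) = (130*sin(59°))^2 / (2*9.81) = 632.9 m

632.9 m


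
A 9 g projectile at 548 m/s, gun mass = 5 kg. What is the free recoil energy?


v_r = m_p*v_p/m_gun = 0.009*548/5 = 0.9864 m/s, E_r = 0.5*m_gun*v_r^2 = 0.5*5*0.9864^2 = 2.432 J

2.432 J


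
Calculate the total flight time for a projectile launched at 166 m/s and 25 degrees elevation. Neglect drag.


T = 2*v0*sin(theta)/g = 2*166*sin(25°)/9.81 = 14.3 s

14.3 s


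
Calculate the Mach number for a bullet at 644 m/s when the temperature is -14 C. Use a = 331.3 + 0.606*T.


a = 331.3 + 0.606*(-14) = 322.816 m/s
M = v/a = 644/322.816 = 1.995

1.995


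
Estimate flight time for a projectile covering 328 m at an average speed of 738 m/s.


t = d/v = 328/738 = 0.4444 s

0.4444 s


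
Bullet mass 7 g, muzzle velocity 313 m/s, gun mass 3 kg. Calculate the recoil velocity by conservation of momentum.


v_recoil = m_p * v_p / m_gun = 0.007 * 313 / 3 = 0.7303 m/s

0.7303 m/s


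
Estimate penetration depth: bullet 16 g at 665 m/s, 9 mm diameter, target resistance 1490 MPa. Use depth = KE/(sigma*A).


A = pi*(d/2)^2 = pi*(9/2)^2 = 63.6173 mm^2
E = 0.5*m*v^2 = 0.5*0.016*665^2 = 3537.8 J
depth = E/(sigma*A) = 3537.8 J / (1490 MPa * 63.6173 mm^2) = 3537.8/(1490 * 63.6173) m = 0.0373226 m ≈ 37.32 mm

37.32 mm


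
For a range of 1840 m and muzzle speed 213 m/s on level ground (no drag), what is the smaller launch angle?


sin(2*theta) = R*g/v0^2 = 1840*9.81/213^2 = 0.397858, theta = arcsin(0.397858)/2 = 11.72°

11.72 degrees


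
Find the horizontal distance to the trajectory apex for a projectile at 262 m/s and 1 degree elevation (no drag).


R = v0^2*sin(2*theta)/g = 262^2*sin(2*1°)/9.81 = 244.204 m
apex_dist = R/2 = 244.204/2 = 122.1 m

122.1 m


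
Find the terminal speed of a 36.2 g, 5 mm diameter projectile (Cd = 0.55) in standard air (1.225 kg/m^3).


A = pi*(d/2)^2 = pi*(5/2000)^2 = 1.96350e-05 m^2
vt = sqrt(2mg/(Cd*rho*A)) = sqrt(2*0.0362*9.81/(0.55 * 1.225 * 1.96350e-05)) = 231.7 m/s

231.7 m/s


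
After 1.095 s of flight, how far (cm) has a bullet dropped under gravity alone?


drop = 0.5*g*t^2 = 0.5*9.81*1.095^2 = 5.88122 m ≈ 588.1 cm

588.1 cm


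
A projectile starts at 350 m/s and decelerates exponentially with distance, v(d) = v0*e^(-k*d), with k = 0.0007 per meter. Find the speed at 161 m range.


v = v0*exp(-k*d) = 350*exp(-0.0007*161) = 312.7 m/s

312.7 m/s


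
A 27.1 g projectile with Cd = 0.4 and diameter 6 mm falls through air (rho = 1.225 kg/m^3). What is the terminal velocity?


A = pi*(d/2)^2 = pi*(6/2000)^2 = 2.82743e-05 m^2
vt = sqrt(2mg/(Cd*rho*A)) = sqrt(2*0.0271*9.81/(0.4 * 1.225 * 2.82743e-05)) = 195.9 m/s

195.9 m/s


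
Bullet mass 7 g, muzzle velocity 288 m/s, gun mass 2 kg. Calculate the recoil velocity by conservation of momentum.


v_recoil = m_p * v_p / m_gun = 0.007 * 288 / 2 = 1.008 m/s

1.008 m/s


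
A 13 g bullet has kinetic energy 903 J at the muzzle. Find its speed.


v = sqrt(2*E/m) = sqrt(2*903/0.013) = 372.7 m/s

372.7 m/s


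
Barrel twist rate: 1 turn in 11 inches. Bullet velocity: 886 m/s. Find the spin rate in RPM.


twist_m = 11*0.0254 = 0.2794 m
spin = v/twist = 886/0.2794 = 3171.081 rev/s
RPM = spin*60 = 3171.081*60 ≈ 190265 RPM

190265 RPM


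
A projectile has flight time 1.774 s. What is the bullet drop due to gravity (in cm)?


drop = 0.5*g*t^2 = 0.5*9.81*1.774^2 = 15.4364 m ≈ 1544 cm

1544 cm


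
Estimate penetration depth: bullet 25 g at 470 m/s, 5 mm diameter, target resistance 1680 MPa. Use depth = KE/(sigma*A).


A = pi*(d/2)^2 = pi*(5/2)^2 = 19.635 mm^2
E = 0.5*m*v^2 = 0.5*0.025*470^2 = 2761.25 J
depth = E/(sigma*A) = 2761.25 J / (1680 MPa * 19.635 mm^2) = 2761.25/(1680 * 19.635) m = 0.0837079 m ≈ 83.71 mm

83.71 mm


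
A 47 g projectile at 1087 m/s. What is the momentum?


p = m*v = 0.047*1087 = 51.09 kg·m/s

51.09 kg·m/s


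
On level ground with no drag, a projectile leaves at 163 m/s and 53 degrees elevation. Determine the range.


R = v0^2 * sin(2*theta) / g = 163^2 * sin(2*53°) / 9.81 = 2603 m

2603 m


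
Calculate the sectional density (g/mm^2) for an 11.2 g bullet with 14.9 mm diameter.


SD = m/d^2 = 11.2/14.9^2 = 0.05045 g/mm^2

0.05045 g/mm^2


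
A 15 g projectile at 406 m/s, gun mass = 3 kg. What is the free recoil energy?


v_r = m_p*v_p/m_gun = 0.015*406/3 = 2.03 m/s, E_r = 0.5*m_gun*v_r^2 = 0.5*3*2.03^2 = 6.181 J

6.181 J


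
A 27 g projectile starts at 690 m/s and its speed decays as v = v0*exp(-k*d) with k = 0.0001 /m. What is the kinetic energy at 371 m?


v = v0*exp(-k*d) = 690*exp(-0.0001*371) = 664.87 m/s
E = 0.5*m*v^2 = 0.5*0.027*664.87^2 = 5968 J

5968 J


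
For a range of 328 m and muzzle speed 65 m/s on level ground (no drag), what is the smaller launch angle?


sin(2*theta) = R*g/v0^2 = 328*9.81/65^2 = 0.761581, theta = arcsin(0.761581)/2 = 24.8°

24.8 degrees


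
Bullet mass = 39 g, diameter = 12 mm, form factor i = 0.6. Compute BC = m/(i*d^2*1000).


BC = m/(i*d^2*1000) = 39/(0.6 * 12^2 * 1000) = 0.0004514

0.0004514


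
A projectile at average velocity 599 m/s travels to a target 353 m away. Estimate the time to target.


t = d/v = 353/599 = 0.5893 s

0.5893 s


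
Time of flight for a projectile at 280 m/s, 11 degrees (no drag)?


T = 2*v0*sin(theta)/g = 2*280*sin(11°)/9.81 = 10.89 s

10.89 s


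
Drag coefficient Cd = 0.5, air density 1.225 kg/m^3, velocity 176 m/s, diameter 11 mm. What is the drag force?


A = pi*(d/2)^2 = pi*(11/2000)^2 = 9.50332e-05 m^2
Fd = 0.5*Cd*rho*A*v^2 = 0.5*0.5*1.225*9.50332e-05*176^2 = 0.9015 N

0.9015 N


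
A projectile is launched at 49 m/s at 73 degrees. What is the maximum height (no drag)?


H = (v0*sin(theta))^2 / (2g) = (49*sin(73°))^2 / (2*9.81) = 111.9 m

111.9 m


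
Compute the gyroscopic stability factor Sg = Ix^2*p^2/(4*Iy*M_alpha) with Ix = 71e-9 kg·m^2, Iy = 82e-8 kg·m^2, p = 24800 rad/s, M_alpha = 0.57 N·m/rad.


Sg = Ix^2 * p^2 / (4 * Iy * M_alpha) = (71e-9)^2 * 24800^2 / (4 * 82e-8 * 0.57) = 1.658

1.658


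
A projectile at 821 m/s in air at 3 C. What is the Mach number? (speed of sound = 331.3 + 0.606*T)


a = 331.3 + 0.606*(3) = 333.118 m/s
M = v/a = 821/333.118 = 2.465

2.465


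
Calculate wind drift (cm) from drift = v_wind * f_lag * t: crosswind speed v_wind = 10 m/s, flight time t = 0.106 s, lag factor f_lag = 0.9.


drift = v_wind * lag * t = 10 * 0.9 * 0.106 = 0.954 m ≈ 95.4 cm

95.4 cm


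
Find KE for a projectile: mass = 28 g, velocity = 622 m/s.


E = 0.5*m*v^2 = 0.5*0.028*622^2 = 5416 J

5416 J


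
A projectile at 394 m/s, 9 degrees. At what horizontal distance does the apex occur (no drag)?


R = v0^2*sin(2*theta)/g = 394^2*sin(2*9°)/9.81 = 4889.97 m
apex_dist = R/2 = 4889.97/2 = 2445 m

2445 m


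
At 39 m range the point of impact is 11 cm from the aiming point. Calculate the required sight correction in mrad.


1 mrad subtends 1 cm per 10 m of range, so adj = error_cm / (dist_m / 10) = 11 / (39/10) = 2.821 mrad

2.821 mrad
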